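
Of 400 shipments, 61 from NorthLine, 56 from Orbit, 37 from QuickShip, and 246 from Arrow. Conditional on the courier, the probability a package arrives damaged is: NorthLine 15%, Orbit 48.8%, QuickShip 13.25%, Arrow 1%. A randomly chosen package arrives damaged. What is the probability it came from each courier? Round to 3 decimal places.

NorthLine 0.209, Orbit 0.623, QuickShip 0.112, Arrow 0.056

Unnormalized posteriors (prior × likelihood):
  NorthLine: 0.1525 × 0.15 = 0.022875
  Orbit: 0.14 × 0.488 = 0.06832
  QuickShip: 0.0925 × 0.1325 = 0.01225625
  Arrow: 0.615 × 0.01 = 0.00615
Total = 0.10960125.
P(NorthLine | damaged) = 0.022875/0.10960125 ≈ 0.209
P(Orbit | damaged) = 0.06832/0.10960125 ≈ 0.623
P(QuickShip | damaged) = 0.01225625/0.10960125 ≈ 0.112
P(Arrow | damaged) = 0.00615/0.10960125 ≈ 0.056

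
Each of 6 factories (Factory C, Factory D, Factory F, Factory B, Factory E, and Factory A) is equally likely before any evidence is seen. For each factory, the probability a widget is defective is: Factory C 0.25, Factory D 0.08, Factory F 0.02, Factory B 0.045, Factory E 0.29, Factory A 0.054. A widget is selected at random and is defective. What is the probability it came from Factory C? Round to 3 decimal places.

With a uniform prior (1/6 each), posterior ∝ likelihood:
  Factory C: 0.25
  Factory D: 0.08
  Factory F: 0.02
  Factory B: 0.045
  Factory E: 0.29
  Factory A: 0.054
Sum = 0.739.
P(Factory C | evidence) = 0.25 / 0.739 ≈ 0.338.

0.338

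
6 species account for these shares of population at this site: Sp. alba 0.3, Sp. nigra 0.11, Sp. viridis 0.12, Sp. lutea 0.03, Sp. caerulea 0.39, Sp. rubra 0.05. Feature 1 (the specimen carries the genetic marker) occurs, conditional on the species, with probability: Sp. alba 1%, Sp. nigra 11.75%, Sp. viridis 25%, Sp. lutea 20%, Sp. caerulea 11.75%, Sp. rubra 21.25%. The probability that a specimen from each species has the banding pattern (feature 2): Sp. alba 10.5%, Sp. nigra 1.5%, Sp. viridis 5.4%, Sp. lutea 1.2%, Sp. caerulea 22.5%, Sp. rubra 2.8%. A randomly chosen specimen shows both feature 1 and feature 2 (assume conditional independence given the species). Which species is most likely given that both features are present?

Sp. caerulea

Compute prior × likelihood for every hypothesis:
  Sp. alba: 0.3 × 0.01 × 0.105 = 0.000315
  Sp. nigra: 0.11 × 0.1175 × 0.015 = 0.000193875
  Sp. viridis: 0.12 × 0.25 × 0.054 = 0.00162
  Sp. lutea: 0.03 × 0.2 × 0.012 = 0.000072
  Sp. caerulea: 0.39 × 0.1175 × 0.225 = 0.010310625
  Sp. rubra: 0.05 × 0.2125 × 0.028 = 0.0002975
Total = 0.012809.
Largest term belongs to Sp. caerulea, so Sp. caerulea is most probable.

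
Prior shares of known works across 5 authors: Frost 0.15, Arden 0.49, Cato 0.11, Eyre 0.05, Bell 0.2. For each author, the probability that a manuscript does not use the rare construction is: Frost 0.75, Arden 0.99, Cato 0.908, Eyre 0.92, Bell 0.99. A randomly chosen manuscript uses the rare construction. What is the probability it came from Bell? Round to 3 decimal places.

Taking complements, P(rare-form | each) = Frost 0.25, Arden 0.01, Cato 0.092, Eyre 0.08, Bell 0.01.
Compute prior × likelihood for every hypothesis:
  Frost: 0.15 × 0.25 = 0.0375
  Arden: 0.49 × 0.01 = 0.0049
  Cato: 0.11 × 0.092 = 0.01012
  Eyre: 0.05 × 0.08 = 0.004
  Bell: 0.2 × 0.01 = 0.002
Sum = 0.05852.
P(Bell | evidence) = 0.002 / 0.05852 ≈ 0.034.

0.034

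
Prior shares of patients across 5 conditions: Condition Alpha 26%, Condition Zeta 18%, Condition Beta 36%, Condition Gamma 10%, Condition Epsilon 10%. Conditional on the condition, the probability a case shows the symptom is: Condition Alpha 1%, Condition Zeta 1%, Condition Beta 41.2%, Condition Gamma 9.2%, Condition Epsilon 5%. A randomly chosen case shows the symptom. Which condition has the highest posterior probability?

Condition Beta

Compute prior × likelihood for every hypothesis:
  Condition Alpha: 0.26 × 0.01 = 0.0026
  Condition Zeta: 0.18 × 0.01 = 0.0018
  Condition Beta: 0.36 × 0.412 = 0.14832
  Condition Gamma: 0.1 × 0.092 = 0.0092
  Condition Epsilon: 0.1 × 0.05 = 0.005
Sum = 0.16692.
Largest term belongs to Condition Beta, so Condition Beta is most probable.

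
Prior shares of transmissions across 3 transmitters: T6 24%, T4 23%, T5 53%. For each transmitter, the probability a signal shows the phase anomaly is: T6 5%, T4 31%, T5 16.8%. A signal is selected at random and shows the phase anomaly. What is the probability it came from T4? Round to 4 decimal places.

0.4137

Prior × likelihood for each hypothesis:
  T6: 0.24 × 0.05 = 0.012
  T4: 0.23 × 0.31 = 0.0713
  T5: 0.53 × 0.168 = 0.08904
Total = 0.17234.
P(T4 | evidence) = 0.0713 / 0.17234 ≈ 0.4137.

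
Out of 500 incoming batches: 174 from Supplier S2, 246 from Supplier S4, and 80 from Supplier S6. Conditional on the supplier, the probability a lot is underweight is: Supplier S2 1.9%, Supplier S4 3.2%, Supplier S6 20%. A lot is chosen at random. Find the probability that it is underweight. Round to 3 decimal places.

Compute prior × likelihood for every hypothesis:
  Supplier S2: 0.348 × 0.019 = 0.006612
  Supplier S4: 0.492 × 0.032 = 0.015744
  Supplier S6: 0.16 × 0.2 = 0.032
P(underweight) = 0.006612 + 0.015744 + 0.032 = 0.054356 → 0.054.

0.054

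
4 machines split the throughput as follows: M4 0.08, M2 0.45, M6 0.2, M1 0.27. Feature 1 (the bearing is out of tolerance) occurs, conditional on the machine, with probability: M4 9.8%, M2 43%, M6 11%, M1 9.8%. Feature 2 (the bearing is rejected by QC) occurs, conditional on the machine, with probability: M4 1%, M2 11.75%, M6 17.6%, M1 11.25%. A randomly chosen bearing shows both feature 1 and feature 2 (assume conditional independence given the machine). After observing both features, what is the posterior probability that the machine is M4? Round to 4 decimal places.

0.0026

By Bayes' rule, posterior ∝ prior × likelihood:
  M4: 0.08 × 0.098 × 0.01 = 0.0000784
  M2: 0.45 × 0.43 × 0.1175 = 0.02273625
  M6: 0.2 × 0.11 × 0.176 = 0.003872
  M1: 0.27 × 0.098 × 0.1125 = 0.00297675
Normalizing constant = 0.0296634.
P(M4 | evidence) = 0.0000784 / 0.0296634 ≈ 0.0026.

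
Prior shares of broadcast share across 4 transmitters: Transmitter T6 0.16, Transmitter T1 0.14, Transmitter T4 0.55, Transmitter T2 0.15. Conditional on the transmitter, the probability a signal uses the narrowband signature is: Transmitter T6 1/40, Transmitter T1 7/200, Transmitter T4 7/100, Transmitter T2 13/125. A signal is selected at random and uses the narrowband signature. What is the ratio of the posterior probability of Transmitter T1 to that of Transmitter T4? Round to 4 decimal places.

By Bayes' rule, posterior ∝ prior × likelihood:
  Transmitter T6: 0.16 × 0.025 = 0.004
  Transmitter T1: 0.14 × 0.035 = 0.0049
  Transmitter T4: 0.55 × 0.07 = 0.0385
  Transmitter T2: 0.15 × 0.104 = 0.0156
Normalizing constant = 0.063.
The ratio is 0.0049 / 0.0385 (the normalizer cancels) = 0.1273.

0.1273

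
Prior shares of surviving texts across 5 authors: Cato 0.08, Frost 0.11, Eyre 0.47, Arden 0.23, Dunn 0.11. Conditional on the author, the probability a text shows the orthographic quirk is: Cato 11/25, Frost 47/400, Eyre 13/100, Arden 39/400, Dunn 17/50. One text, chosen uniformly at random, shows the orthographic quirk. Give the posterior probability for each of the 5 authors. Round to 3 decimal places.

Cato 0.208, Frost 0.076, Eyre 0.361, Arden 0.133, Dunn 0.221

Prior × likelihood for each hypothesis:
  Cato: 0.08 × 0.44 = 0.0352
  Frost: 0.11 × 0.1175 = 0.012925
  Eyre: 0.47 × 0.13 = 0.0611
  Arden: 0.23 × 0.0975 = 0.022425
  Dunn: 0.11 × 0.34 = 0.0374
Sum = 0.16905.
P(Cato | quirk) = 0.0352/0.16905 ≈ 0.208
P(Frost | quirk) = 0.012925/0.16905 ≈ 0.076
P(Eyre | quirk) = 0.0611/0.16905 ≈ 0.361
P(Arden | quirk) = 0.022425/0.16905 ≈ 0.133
P(Dunn | quirk) = 0.0374/0.16905 ≈ 0.221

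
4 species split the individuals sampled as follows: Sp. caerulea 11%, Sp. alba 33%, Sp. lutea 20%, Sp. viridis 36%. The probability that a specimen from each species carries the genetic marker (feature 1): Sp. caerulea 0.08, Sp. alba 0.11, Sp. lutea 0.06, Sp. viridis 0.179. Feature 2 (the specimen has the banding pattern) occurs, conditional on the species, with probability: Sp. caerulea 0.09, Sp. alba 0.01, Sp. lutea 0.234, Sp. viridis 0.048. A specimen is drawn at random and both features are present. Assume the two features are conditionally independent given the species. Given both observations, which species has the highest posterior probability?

Sp. viridis

Prior × likelihood for each hypothesis:
  Sp. caerulea: 0.11 × 0.08 × 0.09 = 0.000792
  Sp. alba: 0.33 × 0.11 × 0.01 = 0.000363
  Sp. lutea: 0.2 × 0.06 × 0.234 = 0.002808
  Sp. viridis: 0.36 × 0.179 × 0.048 = 0.00309312
Sum = 0.00705612.
Largest term belongs to Sp. viridis, so Sp. viridis is most probable.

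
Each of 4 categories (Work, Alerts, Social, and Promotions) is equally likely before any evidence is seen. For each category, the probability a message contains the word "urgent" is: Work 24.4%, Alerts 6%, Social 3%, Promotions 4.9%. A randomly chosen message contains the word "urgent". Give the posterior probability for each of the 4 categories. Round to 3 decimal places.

Since the prior is uniform, the posterior is proportional to the likelihood:
  Work: 0.244
  Alerts: 0.06
  Social: 0.03
  Promotions: 0.049
Total = 0.383.
P(Work | urgent-flag) = 0.244/0.383 ≈ 0.637
P(Alerts | urgent-flag) = 0.06/0.383 ≈ 0.157
P(Social | urgent-flag) = 0.03/0.383 ≈ 0.078
P(Promotions | urgent-flag) = 0.049/0.383 ≈ 0.128
(Check: 0.637+0.157+0.078+0.128 = 1.000.)

Work 0.637, Alerts 0.157, Social 0.078, Promotions 0.128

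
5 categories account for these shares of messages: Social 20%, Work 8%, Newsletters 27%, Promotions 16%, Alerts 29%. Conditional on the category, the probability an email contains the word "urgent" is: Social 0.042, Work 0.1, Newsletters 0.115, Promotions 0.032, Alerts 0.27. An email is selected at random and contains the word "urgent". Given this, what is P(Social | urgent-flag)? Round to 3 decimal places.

Compute prior × likelihood for every hypothesis:
  Social: 0.2 × 0.042 = 0.0084
  Work: 0.08 × 0.1 = 0.008
  Newsletters: 0.27 × 0.115 = 0.03105
  Promotions: 0.16 × 0.032 = 0.00512
  Alerts: 0.29 × 0.27 = 0.0783
Total = 0.13087.
P(Social | evidence) = 0.0084 / 0.13087 ≈ 0.064.

0.064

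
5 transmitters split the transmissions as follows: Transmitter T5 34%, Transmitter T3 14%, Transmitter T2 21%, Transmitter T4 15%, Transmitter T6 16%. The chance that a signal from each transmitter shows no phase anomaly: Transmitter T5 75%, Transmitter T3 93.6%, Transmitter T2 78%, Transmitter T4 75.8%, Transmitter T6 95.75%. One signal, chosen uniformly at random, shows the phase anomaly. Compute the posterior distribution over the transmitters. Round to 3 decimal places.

Transmitter T5 0.464, Transmitter T3 0.049, Transmitter T2 0.252, Transmitter T4 0.198, Transmitter T6 0.037

Taking complements, P(anomaly | each) = Transmitter T5 0.25, Transmitter T3 0.064, Transmitter T2 0.22, Transmitter T4 0.242, Transmitter T6 0.0425.
Prior × likelihood for each hypothesis:
  Transmitter T5: 0.34 × 0.25 = 0.085
  Transmitter T3: 0.14 × 0.064 = 0.00896
  Transmitter T2: 0.21 × 0.22 = 0.0462
  Transmitter T4: 0.15 × 0.242 = 0.0363
  Transmitter T6: 0.16 × 0.0425 = 0.0068
Sum = 0.18326.
P(Transmitter T5 | anomaly) = 0.085/0.18326 ≈ 0.464
P(Transmitter T3 | anomaly) = 0.00896/0.18326 ≈ 0.049
P(Transmitter T2 | anomaly) = 0.0462/0.18326 ≈ 0.252
P(Transmitter T4 | anomaly) = 0.0363/0.18326 ≈ 0.198
P(Transmitter T6 | anomaly) = 0.0068/0.18326 ≈ 0.037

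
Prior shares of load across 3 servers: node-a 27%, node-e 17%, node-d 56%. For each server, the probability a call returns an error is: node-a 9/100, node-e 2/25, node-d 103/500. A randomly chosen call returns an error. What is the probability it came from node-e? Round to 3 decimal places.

0.089

Prior × likelihood for each hypothesis:
  node-a: 0.27 × 0.09 = 0.0243
  node-e: 0.17 × 0.08 = 0.0136
  node-d: 0.56 × 0.206 = 0.11536
Total = 0.15326.
P(node-e | evidence) = 0.0136 / 0.15326 ≈ 0.089.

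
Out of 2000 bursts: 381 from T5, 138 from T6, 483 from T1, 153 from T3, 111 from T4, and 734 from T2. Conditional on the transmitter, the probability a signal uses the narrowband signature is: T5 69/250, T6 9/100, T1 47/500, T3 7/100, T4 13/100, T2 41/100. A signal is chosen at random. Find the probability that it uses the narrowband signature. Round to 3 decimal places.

0.245

By Bayes' rule, posterior ∝ prior × likelihood:
  T5: 0.1905 × 0.276 = 0.052578
  T6: 0.069 × 0.09 = 0.00621
  T1: 0.2415 × 0.094 = 0.022701
  T3: 0.0765 × 0.07 = 0.005355
  T4: 0.0555 × 0.13 = 0.007215
  T2: 0.367 × 0.41 = 0.15047
P(narrowband) = 0.052578 + 0.00621 + 0.022701 + 0.005355 + 0.007215 + 0.15047 = 0.244529 → 0.245.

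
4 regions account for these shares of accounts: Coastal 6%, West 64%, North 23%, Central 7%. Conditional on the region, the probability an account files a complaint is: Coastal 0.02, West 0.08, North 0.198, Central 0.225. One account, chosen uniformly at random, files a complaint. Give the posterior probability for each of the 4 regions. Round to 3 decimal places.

Coastal 0.011, West 0.450, North 0.401, Central 0.139

Prior × likelihood for each hypothesis:
  Coastal: 0.06 × 0.02 = 0.0012
  West: 0.64 × 0.08 = 0.0512
  North: 0.23 × 0.198 = 0.04554
  Central: 0.07 × 0.225 = 0.01575
Total = 0.11369.
P(Coastal | complaint) = 0.0012/0.11369 ≈ 0.011
P(West | complaint) = 0.0512/0.11369 ≈ 0.450
P(North | complaint) = 0.04554/0.11369 ≈ 0.401
P(Central | complaint) = 0.01575/0.11369 ≈ 0.139
(Check: 0.011+0.450+0.401+0.139 = 1.001.)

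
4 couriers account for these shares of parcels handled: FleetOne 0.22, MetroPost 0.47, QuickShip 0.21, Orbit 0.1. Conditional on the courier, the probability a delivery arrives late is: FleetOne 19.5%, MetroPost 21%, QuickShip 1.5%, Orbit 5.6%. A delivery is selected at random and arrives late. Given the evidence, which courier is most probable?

MetroPost

Prior × likelihood for each hypothesis:
  FleetOne: 0.22 × 0.195 = 0.0429
  MetroPost: 0.47 × 0.21 = 0.0987
  QuickShip: 0.21 × 0.015 = 0.00315
  Orbit: 0.1 × 0.056 = 0.0056
Normalizing constant = 0.15035.
Largest term belongs to MetroPost, so MetroPost is most probable.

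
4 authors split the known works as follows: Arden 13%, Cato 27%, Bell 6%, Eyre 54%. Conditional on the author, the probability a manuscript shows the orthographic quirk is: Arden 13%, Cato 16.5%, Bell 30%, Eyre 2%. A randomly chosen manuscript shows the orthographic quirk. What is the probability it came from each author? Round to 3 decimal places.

Unnormalized posteriors (prior × likelihood):
  Arden: 0.13 × 0.13 = 0.0169
  Cato: 0.27 × 0.165 = 0.04455
  Bell: 0.06 × 0.3 = 0.018
  Eyre: 0.54 × 0.02 = 0.0108
Normalizing constant = 0.09025.
P(Arden | quirk) = 0.0169/0.09025 ≈ 0.187
P(Cato | quirk) = 0.04455/0.09025 ≈ 0.494
P(Bell | quirk) = 0.018/0.09025 ≈ 0.199
P(Eyre | quirk) = 0.0108/0.09025 ≈ 0.120
(Check: 0.187+0.494+0.199+0.120 = 1.000.)

Arden 0.187, Cato 0.494, Bell 0.199, Eyre 0.120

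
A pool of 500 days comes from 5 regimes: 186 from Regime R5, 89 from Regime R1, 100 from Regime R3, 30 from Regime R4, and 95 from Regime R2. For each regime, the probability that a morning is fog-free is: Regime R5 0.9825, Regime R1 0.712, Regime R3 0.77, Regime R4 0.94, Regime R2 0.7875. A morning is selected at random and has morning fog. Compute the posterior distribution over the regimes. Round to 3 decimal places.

Regime R5 0.044, Regime R1 0.347, Regime R3 0.311, Regime R4 0.024, Regime R2 0.273

Taking complements, P(fog | each) = Regime R5 0.0175, Regime R1 0.288, Regime R3 0.23, Regime R4 0.06, Regime R2 0.2125.
Compute prior × likelihood for every hypothesis:
  Regime R5: 0.372 × 0.0175 = 0.00651
  Regime R1: 0.178 × 0.288 = 0.051264
  Regime R3: 0.2 × 0.23 = 0.046
  Regime R4: 0.06 × 0.06 = 0.0036
  Regime R2: 0.19 × 0.2125 = 0.040375
Total = 0.147749.
P(Regime R5 | fog) = 0.00651/0.147749 ≈ 0.044
P(Regime R1 | fog) = 0.051264/0.147749 ≈ 0.347
P(Regime R3 | fog) = 0.046/0.147749 ≈ 0.311
P(Regime R4 | fog) = 0.0036/0.147749 ≈ 0.024
P(Regime R2 | fog) = 0.040375/0.147749 ≈ 0.273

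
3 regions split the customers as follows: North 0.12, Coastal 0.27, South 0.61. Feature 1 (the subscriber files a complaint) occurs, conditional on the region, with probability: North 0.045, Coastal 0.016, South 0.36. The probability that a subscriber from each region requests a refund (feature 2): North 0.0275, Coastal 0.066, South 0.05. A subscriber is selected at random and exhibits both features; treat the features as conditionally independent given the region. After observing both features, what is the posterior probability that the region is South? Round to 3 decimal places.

Unnormalized posteriors (prior × likelihood):
  North: 0.12 × 0.045 × 0.0275 = 0.0001485
  Coastal: 0.27 × 0.016 × 0.066 = 0.00028512
  South: 0.61 × 0.36 × 0.05 = 0.01098
Sum = 0.01141362.
P(South | evidence) = 0.01098 / 0.01141362 ≈ 0.962.

0.962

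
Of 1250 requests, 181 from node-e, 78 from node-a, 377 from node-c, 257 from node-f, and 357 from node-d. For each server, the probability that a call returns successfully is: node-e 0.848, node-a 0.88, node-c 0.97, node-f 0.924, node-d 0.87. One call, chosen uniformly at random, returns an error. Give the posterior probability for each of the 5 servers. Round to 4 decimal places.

Taking complements, P(error | each) = node-e 0.152, node-a 0.12, node-c 0.03, node-f 0.076, node-d 0.13.
Compute prior × likelihood for every hypothesis:
  node-e: 0.1448 × 0.152 = 0.0220096
  node-a: 0.0624 × 0.12 = 0.007488
  node-c: 0.3016 × 0.03 = 0.009048
  node-f: 0.2056 × 0.076 = 0.0156256
  node-d: 0.2856 × 0.13 = 0.037128
Sum = 0.0912992.
P(node-e | error) = 0.0220096/0.0912992 ≈ 0.2411
P(node-a | error) = 0.007488/0.0912992 ≈ 0.0820
P(node-c | error) = 0.009048/0.0912992 ≈ 0.0991
P(node-f | error) = 0.0156256/0.0912992 ≈ 0.1711
P(node-d | error) = 0.037128/0.0912992 ≈ 0.4067

node-e 0.2411, node-a 0.0820, node-c 0.0991, node-f 0.1711, node-d 0.4067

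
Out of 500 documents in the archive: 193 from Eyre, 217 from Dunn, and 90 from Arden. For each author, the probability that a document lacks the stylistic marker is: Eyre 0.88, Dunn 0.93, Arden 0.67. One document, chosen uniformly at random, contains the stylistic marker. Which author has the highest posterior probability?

Taking complements, P(marker | each) = Eyre 0.12, Dunn 0.07, Arden 0.33.
Prior × likelihood for each hypothesis:
  Eyre: 0.386 × 0.12 = 0.04632
  Dunn: 0.434 × 0.07 = 0.03038
  Arden: 0.18 × 0.33 = 0.0594
Sum = 0.1361.
Largest term belongs to Arden, so Arden is most probable.

Arden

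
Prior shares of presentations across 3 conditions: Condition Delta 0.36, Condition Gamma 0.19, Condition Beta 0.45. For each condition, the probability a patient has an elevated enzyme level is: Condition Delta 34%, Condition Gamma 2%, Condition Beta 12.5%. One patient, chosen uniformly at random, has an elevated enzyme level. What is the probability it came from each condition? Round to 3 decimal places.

Unnormalized posteriors (prior × likelihood):
  Condition Delta: 0.36 × 0.34 = 0.1224
  Condition Gamma: 0.19 × 0.02 = 0.0038
  Condition Beta: 0.45 × 0.125 = 0.05625
Sum = 0.18245.
P(Condition Delta | elevated) = 0.1224/0.18245 ≈ 0.671
P(Condition Gamma | elevated) = 0.0038/0.18245 ≈ 0.021
P(Condition Beta | elevated) = 0.05625/0.18245 ≈ 0.308
(Check: 0.671+0.021+0.308 = 1.000.)

Condition Delta 0.671, Condition Gamma 0.021, Condition Beta 0.308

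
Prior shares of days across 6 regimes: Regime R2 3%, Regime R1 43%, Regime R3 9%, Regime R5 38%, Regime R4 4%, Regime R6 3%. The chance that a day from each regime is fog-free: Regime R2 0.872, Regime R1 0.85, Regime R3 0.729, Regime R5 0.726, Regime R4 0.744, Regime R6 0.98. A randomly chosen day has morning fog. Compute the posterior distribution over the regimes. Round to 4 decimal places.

Regime R2 0.0185, Regime R1 0.3106, Regime R3 0.1174, Regime R5 0.5013, Regime R4 0.0493, Regime R6 0.0029

Taking complements, P(fog | each) = Regime R2 0.128, Regime R1 0.15, Regime R3 0.271, Regime R5 0.274, Regime R4 0.256, Regime R6 0.02.
Unnormalized posteriors (prior × likelihood):
  Regime R2: 0.03 × 0.128 = 0.00384
  Regime R1: 0.43 × 0.15 = 0.0645
  Regime R3: 0.09 × 0.271 = 0.02439
  Regime R5: 0.38 × 0.274 = 0.10412
  Regime R4: 0.04 × 0.256 = 0.01024
  Regime R6: 0.03 × 0.02 = 0.0006
Total = 0.20769.
P(Regime R2 | fog) = 0.00384/0.20769 ≈ 0.0185
P(Regime R1 | fog) = 0.0645/0.20769 ≈ 0.3106
P(Regime R3 | fog) = 0.02439/0.20769 ≈ 0.1174
P(Regime R5 | fog) = 0.10412/0.20769 ≈ 0.5013
P(Regime R4 | fog) = 0.01024/0.20769 ≈ 0.0493
P(Regime R6 | fog) = 0.0006/0.20769 ≈ 0.0029
(Check: 0.0185+0.3106+0.1174+0.5013+0.0493+0.0029 = 1.0000.)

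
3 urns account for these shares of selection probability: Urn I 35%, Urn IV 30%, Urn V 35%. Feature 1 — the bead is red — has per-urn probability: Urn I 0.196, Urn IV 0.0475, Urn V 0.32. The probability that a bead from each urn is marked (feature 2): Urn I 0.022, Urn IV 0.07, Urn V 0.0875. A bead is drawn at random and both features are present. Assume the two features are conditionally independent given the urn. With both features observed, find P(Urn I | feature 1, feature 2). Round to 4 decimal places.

Prior × likelihood for each hypothesis:
  Urn I: 0.35 × 0.196 × 0.022 = 0.0015092
  Urn IV: 0.3 × 0.0475 × 0.07 = 0.0009975
  Urn V: 0.35 × 0.32 × 0.0875 = 0.0098
Normalizing constant = 0.0123067.
P(Urn I | evidence) = 0.0015092 / 0.0123067 ≈ 0.1226.

0.1226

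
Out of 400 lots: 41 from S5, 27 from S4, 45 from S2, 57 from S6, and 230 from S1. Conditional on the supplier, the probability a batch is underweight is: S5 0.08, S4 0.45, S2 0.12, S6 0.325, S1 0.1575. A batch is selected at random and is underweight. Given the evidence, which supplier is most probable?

Compute prior × likelihood for every hypothesis:
  S5: 0.1025 × 0.08 = 0.0082
  S4: 0.0675 × 0.45 = 0.030375
  S2: 0.1125 × 0.12 = 0.0135
  S6: 0.1425 × 0.325 = 0.0463125
  S1: 0.575 × 0.1575 = 0.0905625
Normalizing constant = 0.18895.
Largest term belongs to S1, so S1 is most probable.

S1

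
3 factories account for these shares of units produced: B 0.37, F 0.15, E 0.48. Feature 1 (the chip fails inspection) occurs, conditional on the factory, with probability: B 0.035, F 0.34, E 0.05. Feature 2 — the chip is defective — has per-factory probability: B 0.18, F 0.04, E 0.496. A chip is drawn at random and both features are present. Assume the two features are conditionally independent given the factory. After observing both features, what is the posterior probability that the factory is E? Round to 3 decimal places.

Prior × likelihood for each hypothesis:
  B: 0.37 × 0.035 × 0.18 = 0.002331
  F: 0.15 × 0.34 × 0.04 = 0.00204
  E: 0.48 × 0.05 × 0.496 = 0.011904
Sum = 0.016275.
P(E | evidence) = 0.011904 / 0.016275 ≈ 0.731.

0.731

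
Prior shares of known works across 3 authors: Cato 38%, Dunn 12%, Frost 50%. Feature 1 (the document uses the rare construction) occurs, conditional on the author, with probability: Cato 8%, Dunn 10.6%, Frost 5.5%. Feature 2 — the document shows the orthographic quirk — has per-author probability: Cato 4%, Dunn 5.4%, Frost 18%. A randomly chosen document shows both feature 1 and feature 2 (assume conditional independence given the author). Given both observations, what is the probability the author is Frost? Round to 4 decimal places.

0.7223

Compute prior × likelihood for every hypothesis:
  Cato: 0.38 × 0.08 × 0.04 = 0.001216
  Dunn: 0.12 × 0.106 × 0.054 = 0.00068688
  Frost: 0.5 × 0.055 × 0.18 = 0.00495
Normalizing constant = 0.00685288.
P(Frost | evidence) = 0.00495 / 0.00685288 ≈ 0.7223.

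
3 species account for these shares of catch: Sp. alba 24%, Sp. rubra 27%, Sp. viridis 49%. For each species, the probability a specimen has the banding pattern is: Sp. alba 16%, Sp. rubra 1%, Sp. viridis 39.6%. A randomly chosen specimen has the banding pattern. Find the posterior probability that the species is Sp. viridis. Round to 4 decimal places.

0.8252

By Bayes' rule, posterior ∝ prior × likelihood:
  Sp. alba: 0.24 × 0.16 = 0.0384
  Sp. rubra: 0.27 × 0.01 = 0.0027
  Sp. viridis: 0.49 × 0.396 = 0.19404
Total = 0.23514.
P(Sp. viridis | evidence) = 0.19404 / 0.23514 ≈ 0.8252.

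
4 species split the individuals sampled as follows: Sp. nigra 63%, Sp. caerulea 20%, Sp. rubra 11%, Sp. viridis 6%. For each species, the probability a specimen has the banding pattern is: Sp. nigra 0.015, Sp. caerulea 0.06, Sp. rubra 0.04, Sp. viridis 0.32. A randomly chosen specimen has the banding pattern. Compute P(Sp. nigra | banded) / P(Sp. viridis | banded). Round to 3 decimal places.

Compute prior × likelihood for every hypothesis:
  Sp. nigra: 0.63 × 0.015 = 0.00945
  Sp. caerulea: 0.2 × 0.06 = 0.012
  Sp. rubra: 0.11 × 0.04 = 0.0044
  Sp. viridis: 0.06 × 0.32 = 0.0192
Sum = 0.04505.
The ratio is 0.00945 / 0.0192 (the normalizer cancels) = 0.492.

0.492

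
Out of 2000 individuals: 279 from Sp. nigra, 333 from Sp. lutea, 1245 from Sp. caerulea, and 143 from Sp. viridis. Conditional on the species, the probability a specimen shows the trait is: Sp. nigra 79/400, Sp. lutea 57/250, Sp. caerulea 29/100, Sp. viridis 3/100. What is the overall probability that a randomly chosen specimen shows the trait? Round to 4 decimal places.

0.2482

Unnormalized posteriors (prior × likelihood):
  Sp. nigra: 0.1395 × 0.1975 = 0.02755125
  Sp. lutea: 0.1665 × 0.228 = 0.037962
  Sp. caerulea: 0.6225 × 0.29 = 0.180525
  Sp. viridis: 0.0715 × 0.03 = 0.002145
P(trait) = 0.02755125 + 0.037962 + 0.180525 + 0.002145 = 0.24818325 → 0.2482.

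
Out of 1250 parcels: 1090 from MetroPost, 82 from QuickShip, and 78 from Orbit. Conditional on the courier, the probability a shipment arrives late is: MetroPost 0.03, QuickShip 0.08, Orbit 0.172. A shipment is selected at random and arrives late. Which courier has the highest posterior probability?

Prior × likelihood for each hypothesis:
  MetroPost: 0.872 × 0.03 = 0.02616
  QuickShip: 0.0656 × 0.08 = 0.005248
  Orbit: 0.0624 × 0.172 = 0.0107328
Sum = 0.0421408.
Largest term belongs to MetroPost, so MetroPost is most probable.

MetroPost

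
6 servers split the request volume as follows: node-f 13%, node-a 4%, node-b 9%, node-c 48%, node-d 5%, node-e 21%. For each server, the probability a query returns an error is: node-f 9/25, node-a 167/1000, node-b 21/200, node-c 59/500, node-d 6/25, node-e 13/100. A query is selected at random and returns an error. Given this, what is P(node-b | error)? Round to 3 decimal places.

Unnormalized posteriors (prior × likelihood):
  node-f: 0.13 × 0.36 = 0.0468
  node-a: 0.04 × 0.167 = 0.00668
  node-b: 0.09 × 0.105 = 0.00945
  node-c: 0.48 × 0.118 = 0.05664
  node-d: 0.05 × 0.24 = 0.012
  node-e: 0.21 × 0.13 = 0.0273
Sum = 0.15887.
P(node-b | evidence) = 0.00945 / 0.15887 ≈ 0.059.

0.059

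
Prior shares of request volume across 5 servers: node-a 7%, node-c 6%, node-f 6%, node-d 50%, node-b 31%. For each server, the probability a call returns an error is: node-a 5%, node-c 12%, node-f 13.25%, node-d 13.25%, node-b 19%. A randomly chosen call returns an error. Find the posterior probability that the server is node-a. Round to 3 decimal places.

0.024

Compute prior × likelihood for every hypothesis:
  node-a: 0.07 × 0.05 = 0.0035
  node-c: 0.06 × 0.12 = 0.0072
  node-f: 0.06 × 0.1325 = 0.00795
  node-d: 0.5 × 0.1325 = 0.06625
  node-b: 0.31 × 0.19 = 0.0589
Total = 0.1438.
P(node-a | evidence) = 0.0035 / 0.1438 ≈ 0.024.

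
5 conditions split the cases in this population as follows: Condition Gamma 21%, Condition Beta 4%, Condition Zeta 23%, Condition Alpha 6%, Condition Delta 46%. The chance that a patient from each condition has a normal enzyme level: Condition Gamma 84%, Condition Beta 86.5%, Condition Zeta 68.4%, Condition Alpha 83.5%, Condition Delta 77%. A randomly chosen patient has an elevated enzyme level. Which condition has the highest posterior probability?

Taking complements, P(elevated | each) = Condition Gamma 0.16, Condition Beta 0.135, Condition Zeta 0.316, Condition Alpha 0.165, Condition Delta 0.23.
By Bayes' rule, posterior ∝ prior × likelihood:
  Condition Gamma: 0.21 × 0.16 = 0.0336
  Condition Beta: 0.04 × 0.135 = 0.0054
  Condition Zeta: 0.23 × 0.316 = 0.07268
  Condition Alpha: 0.06 × 0.165 = 0.0099
  Condition Delta: 0.46 × 0.23 = 0.1058
Total = 0.22738.
Largest term belongs to Condition Delta, so Condition Delta is most probable.

Condition Delta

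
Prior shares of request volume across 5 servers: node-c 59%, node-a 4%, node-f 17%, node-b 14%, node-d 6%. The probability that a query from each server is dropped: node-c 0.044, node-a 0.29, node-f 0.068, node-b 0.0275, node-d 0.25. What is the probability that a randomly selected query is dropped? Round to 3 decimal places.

By Bayes' rule, posterior ∝ prior × likelihood:
  node-c: 0.59 × 0.044 = 0.02596
  node-a: 0.04 × 0.29 = 0.0116
  node-f: 0.17 × 0.068 = 0.01156
  node-b: 0.14 × 0.0275 = 0.00385
  node-d: 0.06 × 0.25 = 0.015
P(dropped) = 0.02596 + 0.0116 + 0.01156 + 0.00385 + 0.015 = 0.06797 → 0.068.

0.068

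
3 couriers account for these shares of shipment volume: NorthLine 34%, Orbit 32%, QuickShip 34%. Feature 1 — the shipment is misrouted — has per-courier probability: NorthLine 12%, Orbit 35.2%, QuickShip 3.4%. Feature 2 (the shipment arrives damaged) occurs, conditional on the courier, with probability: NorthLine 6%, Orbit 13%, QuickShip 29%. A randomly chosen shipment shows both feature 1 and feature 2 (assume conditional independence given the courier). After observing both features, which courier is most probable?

Unnormalized posteriors (prior × likelihood):
  NorthLine: 0.34 × 0.12 × 0.06 = 0.002448
  Orbit: 0.32 × 0.352 × 0.13 = 0.0146432
  QuickShip: 0.34 × 0.034 × 0.29 = 0.0033524
Total = 0.0204436.
Largest term belongs to Orbit, so Orbit is most probable.

Orbit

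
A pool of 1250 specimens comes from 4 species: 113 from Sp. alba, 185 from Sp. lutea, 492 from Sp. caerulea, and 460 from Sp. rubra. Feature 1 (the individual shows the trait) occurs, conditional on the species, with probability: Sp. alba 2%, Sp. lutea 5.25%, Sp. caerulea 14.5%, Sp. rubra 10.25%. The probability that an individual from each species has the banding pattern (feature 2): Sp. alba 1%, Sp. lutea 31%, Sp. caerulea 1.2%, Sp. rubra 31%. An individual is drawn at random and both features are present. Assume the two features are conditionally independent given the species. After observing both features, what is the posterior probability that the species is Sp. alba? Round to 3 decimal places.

0.001

Compute prior × likelihood for every hypothesis:
  Sp. alba: 0.0904 × 0.02 × 0.01 = 0.00001808
  Sp. lutea: 0.148 × 0.0525 × 0.31 = 0.0024087
  Sp. caerulea: 0.3936 × 0.145 × 0.012 = 0.000684864
  Sp. rubra: 0.368 × 0.1025 × 0.31 = 0.0116932
Sum = 0.014804844.
P(Sp. alba | evidence) = 0.00001808 / 0.014804844 ≈ 0.001.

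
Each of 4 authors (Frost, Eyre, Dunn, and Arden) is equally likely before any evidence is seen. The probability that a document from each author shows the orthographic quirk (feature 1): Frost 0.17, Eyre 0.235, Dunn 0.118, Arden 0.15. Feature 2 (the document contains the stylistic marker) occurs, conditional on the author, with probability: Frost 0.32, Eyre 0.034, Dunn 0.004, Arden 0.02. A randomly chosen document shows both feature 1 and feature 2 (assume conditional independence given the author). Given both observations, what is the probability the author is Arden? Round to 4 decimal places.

Since the prior is uniform, the posterior is proportional to the likelihood:
  Frost: 0.17 × 0.32 = 0.0544
  Eyre: 0.235 × 0.034 = 0.00799
  Dunn: 0.118 × 0.004 = 0.000472
  Arden: 0.15 × 0.02 = 0.003
Sum = 0.065862.
P(Arden | evidence) = 0.003 / 0.065862 ≈ 0.0455.

0.0455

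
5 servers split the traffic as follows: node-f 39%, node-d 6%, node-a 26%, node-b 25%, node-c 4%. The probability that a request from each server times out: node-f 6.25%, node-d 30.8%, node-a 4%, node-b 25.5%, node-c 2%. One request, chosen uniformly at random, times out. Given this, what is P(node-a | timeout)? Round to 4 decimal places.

0.0883

Prior × likelihood for each hypothesis:
  node-f: 0.39 × 0.0625 = 0.024375
  node-d: 0.06 × 0.308 = 0.01848
  node-a: 0.26 × 0.04 = 0.0104
  node-b: 0.25 × 0.255 = 0.06375
  node-c: 0.04 × 0.02 = 0.0008
Total = 0.117805.
P(node-a | evidence) = 0.0104 / 0.117805 ≈ 0.0883.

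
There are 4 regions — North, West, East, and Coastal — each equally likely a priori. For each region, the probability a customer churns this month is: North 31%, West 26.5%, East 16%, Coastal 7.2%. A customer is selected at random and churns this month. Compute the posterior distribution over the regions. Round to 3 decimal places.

Since the prior is uniform, the posterior is proportional to the likelihood:
  North: 0.31
  West: 0.265
  East: 0.16
  Coastal: 0.072
Total = 0.807.
P(North | churn) = 0.31/0.807 ≈ 0.384
P(West | churn) = 0.265/0.807 ≈ 0.328
P(East | churn) = 0.16/0.807 ≈ 0.198
P(Coastal | churn) = 0.072/0.807 ≈ 0.089

North 0.384, West 0.328, East 0.198, Coastal 0.089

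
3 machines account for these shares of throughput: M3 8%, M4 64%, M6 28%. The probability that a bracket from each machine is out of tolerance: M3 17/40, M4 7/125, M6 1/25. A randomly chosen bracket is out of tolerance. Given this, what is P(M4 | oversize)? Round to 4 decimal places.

0.4423

Prior × likelihood for each hypothesis:
  M3: 0.08 × 0.425 = 0.034
  M4: 0.64 × 0.056 = 0.03584
  M6: 0.28 × 0.04 = 0.0112
Normalizing constant = 0.08104.
P(M4 | evidence) = 0.03584 / 0.08104 ≈ 0.4423.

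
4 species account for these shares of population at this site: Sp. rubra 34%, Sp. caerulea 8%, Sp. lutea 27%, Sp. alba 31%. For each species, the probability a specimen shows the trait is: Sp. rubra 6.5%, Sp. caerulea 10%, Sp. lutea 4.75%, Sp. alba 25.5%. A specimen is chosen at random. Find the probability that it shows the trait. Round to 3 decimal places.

Compute prior × likelihood for every hypothesis:
  Sp. rubra: 0.34 × 0.065 = 0.0221
  Sp. caerulea: 0.08 × 0.1 = 0.008
  Sp. lutea: 0.27 × 0.0475 = 0.012825
  Sp. alba: 0.31 × 0.255 = 0.07905
P(trait) = 0.0221 + 0.008 + 0.012825 + 0.07905 = 0.121975 → 0.122.

0.122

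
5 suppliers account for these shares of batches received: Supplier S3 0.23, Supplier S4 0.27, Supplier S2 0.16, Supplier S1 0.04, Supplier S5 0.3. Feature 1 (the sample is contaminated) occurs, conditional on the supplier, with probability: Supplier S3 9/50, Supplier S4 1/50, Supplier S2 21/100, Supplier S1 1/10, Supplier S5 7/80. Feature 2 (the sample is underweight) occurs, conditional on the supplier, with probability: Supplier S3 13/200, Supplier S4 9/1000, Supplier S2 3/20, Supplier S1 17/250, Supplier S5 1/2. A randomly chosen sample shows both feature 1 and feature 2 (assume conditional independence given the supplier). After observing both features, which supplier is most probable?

Supplier S5

By Bayes' rule, posterior ∝ prior × likelihood:
  Supplier S3: 0.23 × 0.18 × 0.065 = 0.002691
  Supplier S4: 0.27 × 0.02 × 0.009 = 0.0000486
  Supplier S2: 0.16 × 0.21 × 0.15 = 0.00504
  Supplier S1: 0.04 × 0.1 × 0.068 = 0.000272
  Supplier S5: 0.3 × 0.0875 × 0.5 = 0.013125
Sum = 0.0211766.
Largest term belongs to Supplier S5, so Supplier S5 is most probable.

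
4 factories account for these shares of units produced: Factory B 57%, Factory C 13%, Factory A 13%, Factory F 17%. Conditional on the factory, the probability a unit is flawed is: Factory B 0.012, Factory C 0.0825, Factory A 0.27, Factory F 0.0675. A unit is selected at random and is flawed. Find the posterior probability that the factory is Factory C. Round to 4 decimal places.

Compute prior × likelihood for every hypothesis:
  Factory B: 0.57 × 0.012 = 0.00684
  Factory C: 0.13 × 0.0825 = 0.010725
  Factory A: 0.13 × 0.27 = 0.0351
  Factory F: 0.17 × 0.0675 = 0.011475
Sum = 0.06414.
P(Factory C | evidence) = 0.010725 / 0.06414 ≈ 0.1672.

0.1672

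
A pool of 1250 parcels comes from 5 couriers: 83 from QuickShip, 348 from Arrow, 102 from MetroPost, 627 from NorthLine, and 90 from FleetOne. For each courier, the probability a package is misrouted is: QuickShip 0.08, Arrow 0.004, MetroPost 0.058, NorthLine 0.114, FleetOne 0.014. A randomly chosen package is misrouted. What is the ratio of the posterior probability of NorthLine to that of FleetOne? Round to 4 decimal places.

Prior × likelihood for each hypothesis:
  QuickShip: 0.0664 × 0.08 = 0.005312
  Arrow: 0.2784 × 0.004 = 0.0011136
  MetroPost: 0.0816 × 0.058 = 0.0047328
  NorthLine: 0.5016 × 0.114 = 0.0571824
  FleetOne: 0.072 × 0.014 = 0.001008
Total = 0.0693488.
The ratio is 0.0571824 / 0.001008 (the normalizer cancels) = 56.7286.

56.7286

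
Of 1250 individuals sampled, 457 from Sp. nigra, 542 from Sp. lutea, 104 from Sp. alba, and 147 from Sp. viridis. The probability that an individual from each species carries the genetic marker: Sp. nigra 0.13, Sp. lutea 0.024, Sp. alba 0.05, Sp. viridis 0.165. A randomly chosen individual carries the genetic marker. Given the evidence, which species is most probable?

Compute prior × likelihood for every hypothesis:
  Sp. nigra: 0.3656 × 0.13 = 0.047528
  Sp. lutea: 0.4336 × 0.024 = 0.0104064
  Sp. alba: 0.0832 × 0.05 = 0.00416
  Sp. viridis: 0.1176 × 0.165 = 0.019404
Total = 0.0814984.
Largest term belongs to Sp. nigra, so Sp. nigra is most probable.

Sp. nigra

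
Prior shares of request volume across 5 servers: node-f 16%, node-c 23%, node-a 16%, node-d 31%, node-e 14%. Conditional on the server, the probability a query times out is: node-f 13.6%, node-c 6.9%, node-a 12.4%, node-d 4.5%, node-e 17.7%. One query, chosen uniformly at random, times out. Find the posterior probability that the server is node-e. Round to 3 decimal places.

By Bayes' rule, posterior ∝ prior × likelihood:
  node-f: 0.16 × 0.136 = 0.02176
  node-c: 0.23 × 0.069 = 0.01587
  node-a: 0.16 × 0.124 = 0.01984
  node-d: 0.31 × 0.045 = 0.01395
  node-e: 0.14 × 0.177 = 0.02478
Total = 0.0962.
P(node-e | evidence) = 0.02478 / 0.0962 ≈ 0.258.

0.258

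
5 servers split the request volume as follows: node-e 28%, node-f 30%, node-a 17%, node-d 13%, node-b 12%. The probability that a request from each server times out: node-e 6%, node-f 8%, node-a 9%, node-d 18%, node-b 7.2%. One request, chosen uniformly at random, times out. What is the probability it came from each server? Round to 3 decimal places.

node-e 0.191, node-f 0.272, node-a 0.174, node-d 0.265, node-b 0.098

Prior × likelihood for each hypothesis:
  node-e: 0.28 × 0.06 = 0.0168
  node-f: 0.3 × 0.08 = 0.024
  node-a: 0.17 × 0.09 = 0.0153
  node-d: 0.13 × 0.18 = 0.0234
  node-b: 0.12 × 0.072 = 0.00864
Sum = 0.08814.
P(node-e | timeout) = 0.0168/0.08814 ≈ 0.191
P(node-f | timeout) = 0.024/0.08814 ≈ 0.272
P(node-a | timeout) = 0.0153/0.08814 ≈ 0.174
P(node-d | timeout) = 0.0234/0.08814 ≈ 0.265
P(node-b | timeout) = 0.00864/0.08814 ≈ 0.098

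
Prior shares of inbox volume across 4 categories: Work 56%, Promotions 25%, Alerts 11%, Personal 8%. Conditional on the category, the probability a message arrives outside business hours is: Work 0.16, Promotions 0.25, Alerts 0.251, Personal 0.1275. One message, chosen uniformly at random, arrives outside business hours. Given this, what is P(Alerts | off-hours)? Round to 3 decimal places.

By Bayes' rule, posterior ∝ prior × likelihood:
  Work: 0.56 × 0.16 = 0.0896
  Promotions: 0.25 × 0.25 = 0.0625
  Alerts: 0.11 × 0.251 = 0.02761
  Personal: 0.08 × 0.1275 = 0.0102
Total = 0.18991.
P(Alerts | evidence) = 0.02761 / 0.18991 ≈ 0.145.

0.145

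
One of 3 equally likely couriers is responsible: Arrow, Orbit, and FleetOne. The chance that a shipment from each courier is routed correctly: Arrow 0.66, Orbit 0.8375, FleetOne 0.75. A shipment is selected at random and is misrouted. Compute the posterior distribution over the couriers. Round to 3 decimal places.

Taking complements, P(misrouted | each) = Arrow 0.34, Orbit 0.1625, FleetOne 0.25.
Since the prior is uniform, the posterior is proportional to the likelihood:
  Arrow: 0.34
  Orbit: 0.1625
  FleetOne: 0.25
Total = 0.7525.
P(Arrow | misrouted) = 0.34/0.7525 ≈ 0.452
P(Orbit | misrouted) = 0.1625/0.7525 ≈ 0.216
P(FleetOne | misrouted) = 0.25/0.7525 ≈ 0.332

Arrow 0.452, Orbit 0.216, FleetOne 0.332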